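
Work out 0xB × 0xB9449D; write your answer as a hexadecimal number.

Multiply each base-16 digit by 11, carrying:
  D×11 = 143 → write F carry 8
  9×11+8 = 107 → write B carry 6
  4×11+6 = 50 → write 2 carry 3
  4×11+3 = 47 → write F carry 2
  9×11+2 = 101 → write 5 carry 6
  B×11+6 = 127 → write F carry 7
  remaining carry: 7

0x7F5F2BF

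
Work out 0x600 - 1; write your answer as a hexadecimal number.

The trailing 2 digits are 0, so subtracting 1 borrows through: they become F and the next digit up decrements.

0x5FF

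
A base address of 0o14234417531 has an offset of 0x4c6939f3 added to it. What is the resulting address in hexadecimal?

0xaedb594c

0o14234417531 = 0x62721f59 in hexadecimal.
Add column by column in base 16, right to left:
  9+3 = c
  5+f = 4 carry 1
  f+9+1 = 9 carry 1
  1+3+1 = 5
  2+9 = b
  7+6 = d
  2+c = e
  6+4 = a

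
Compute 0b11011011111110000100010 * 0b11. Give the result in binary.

0b1010010011111010001100110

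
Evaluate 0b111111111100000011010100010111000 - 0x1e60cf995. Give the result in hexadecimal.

0x1974af23

0b111111111100000011010100010111000 = 0x1ff81a8b8 in hexadecimal.
Subtract column by column in base 16:
  8-5 → 3
  b-9 → 2
  8-9 → f (borrow)
  a-f-1 → a (borrow)
  1-c-1 → 4 (borrow)
  8-0-1 → 7
  f-6 → 9
  f-e → 1
  1-1 → 0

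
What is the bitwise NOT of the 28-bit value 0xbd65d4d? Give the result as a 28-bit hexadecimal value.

Each hex digit d becomes f−d:
  b→4, d→2, 6→9, 5→a, d→2, 4→b, d→2

0x429a2b2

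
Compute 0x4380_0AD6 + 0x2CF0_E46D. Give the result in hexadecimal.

0x7070EF43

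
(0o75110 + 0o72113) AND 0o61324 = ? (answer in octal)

0o61220

Add column by column in base 8, right to left:
  0+3 = 3
  1+1 = 2
  1+1 = 2
  5+2 = 7
  7+7 = 6 carry 1
  final carry 1
Sum = 0o167223; now AND with 0o61324:
  1&0=0, 6&6=6, 7&1=1, 2&3=2, 2&2=2, 3&4=0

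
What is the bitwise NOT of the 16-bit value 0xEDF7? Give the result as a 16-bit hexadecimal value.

0x1208

Each hex digit d becomes F−d:
  E→1, D→2, F→0, 7→8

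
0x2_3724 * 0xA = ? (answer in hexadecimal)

0x162768

Multiply each base-16 digit by 10, carrying:
  4×10 = 40 → write 8 carry 2
  2×10+2 = 22 → write 6 carry 1
  7×10+1 = 71 → write 7 carry 4
  3×10+4 = 34 → write 2 carry 2
  2×10+2 = 22 → write 6 carry 1
  remaining carry: 1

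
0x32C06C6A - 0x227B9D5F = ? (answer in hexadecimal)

Subtract column by column in base 16:
  A-F → B (borrow)
  6-5-1 → 0
  C-D → F (borrow)
  6-9-1 → C (borrow)
  0-B-1 → 4 (borrow)
  C-7-1 → 4
  2-2 → 0
  3-2 → 1

0x1044CF0B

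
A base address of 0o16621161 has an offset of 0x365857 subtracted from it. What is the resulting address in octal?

0o1145032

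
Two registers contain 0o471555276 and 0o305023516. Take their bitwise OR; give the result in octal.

0o775577776

OR each oct digit independently (no carries):
  4|3=7, 7|0=7, 1|5=5, 5|0=5, 5|2=7, 5|3=7, 2|5=7, 7|1=7, 6|6=6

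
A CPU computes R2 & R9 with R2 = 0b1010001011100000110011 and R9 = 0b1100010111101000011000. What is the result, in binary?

0b1000000011100000010000

AND bit by bit (1 only where both bits are 1):
  1010001011100000110011
& 1100010111101000011000
= 1000000011100000010000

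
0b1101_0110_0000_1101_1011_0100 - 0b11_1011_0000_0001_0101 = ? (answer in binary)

0b110100100101110110011111

Subtract column by column in base 2:
  0-1 → 1 (borrow)
  0-0-1 → 1 (borrow)
  1-1-1 → 1 (borrow)
  0-0-1 → 1 (borrow)
  1-1-1 → 1 (borrow)
  1-0-1 → 0
  0-0 → 0
  1-0 → 1
  1-0 → 1
  0-0 → 0
  1-0 → 1
  1-0 → 1
  0-1 → 1 (borrow)
  0-1-1 → 0 (borrow)
  0-0-1 → 1 (borrow)
  0-1-1 → 0 (borrow)
  0-1-1 → 0 (borrow)
  1-1-1 → 1 (borrow)
  1-0-1 → 0
  0-0 → 0
  1-0 → 1
  0-0 → 0
  1-0 → 1
  1-0 → 1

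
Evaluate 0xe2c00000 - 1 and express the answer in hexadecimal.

The trailing 5 digits are 0, so subtracting 1 borrows through: they become F and the next digit up decrements.

0xe2bfffff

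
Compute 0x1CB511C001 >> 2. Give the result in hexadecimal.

0x72D447000

2 bits is not a whole number of base-16 digits; in binary: 1110010110101000100011100000000000001 >> 2 = 11100101101010001000111000000000000.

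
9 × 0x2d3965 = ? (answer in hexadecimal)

Multiply each base-16 digit by 9, carrying:
  5×9 = 45 → write d carry 2
  6×9+2 = 56 → write 8 carry 3
  9×9+3 = 84 → write 4 carry 5
  3×9+5 = 32 → write 0 carry 2
  d×9+2 = 119 → write 7 carry 7
  2×9+7 = 25 → write 9 carry 1
  remaining carry: 1

0x197048d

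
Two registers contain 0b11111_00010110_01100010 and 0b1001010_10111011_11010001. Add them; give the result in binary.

0b11010011101001000110011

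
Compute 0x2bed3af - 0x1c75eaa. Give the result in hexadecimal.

0xf77505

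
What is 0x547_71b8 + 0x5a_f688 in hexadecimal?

0x5a26840

Add column by column in base 16, right to left:
  8+8 = 0 carry 1
  b+8+1 = 4 carry 1
  1+6+1 = 8
  7+f = 6 carry 1
  7+a+1 = 2 carry 1
  4+5+1 = a
  5+0 = 5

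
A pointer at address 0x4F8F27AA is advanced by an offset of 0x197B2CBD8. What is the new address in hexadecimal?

Add column by column in base 16, right to left:
  A+8 = 2 carry 1
  A+D+1 = 8 carry 1
  7+B+1 = 3 carry 1
  2+C+1 = F
  F+2 = 1 carry 1
  8+B+1 = 4 carry 1
  F+7+1 = 7 carry 1
  4+9+1 = E
  0+1 = 1

0x1E741F382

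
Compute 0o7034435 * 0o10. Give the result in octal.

Multiply each base-8 digit by 8, carrying:
  5×8 = 40 → write 0 carry 5
  3×8+5 = 29 → write 5 carry 3
  4×8+3 = 35 → write 3 carry 4
  4×8+4 = 36 → write 4 carry 4
  3×8+4 = 28 → write 4 carry 3
  0×8+3 = 3 → write 3
  7×8 = 56 → write 0 carry 7
  remaining carry: 7

0o70344350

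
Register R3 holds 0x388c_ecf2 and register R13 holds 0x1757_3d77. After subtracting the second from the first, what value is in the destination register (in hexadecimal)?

Subtract column by column in base 16:
  2-7 → b (borrow)
  f-7-1 → 7
  c-d → f (borrow)
  e-3-1 → a
  c-7 → 5
  8-5 → 3
  8-7 → 1
  3-1 → 2

0x2135af7b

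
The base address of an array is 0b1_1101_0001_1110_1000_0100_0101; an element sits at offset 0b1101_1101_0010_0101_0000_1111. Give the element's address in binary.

Add column by column in base 2, right to left:
  1+1 = 0 carry 1
  0+1+1 = 0 carry 1
  1+1+1 = 1 carry 1
  0+1+1 = 0 carry 1
  0+0+1 = 1
  0+0 = 0
  1+0 = 1
  0+0 = 0
  0+1 = 1
  0+0 = 0
  0+1 = 1
  1+0 = 1
  0+0 = 0
  1+1 = 0 carry 1
  1+0+1 = 0 carry 1
  1+0+1 = 0 carry 1
  1+1+1 = 1 carry 1
  0+0+1 = 1
  0+1 = 1
  0+1 = 1
  1+1 = 0 carry 1
  0+0+1 = 1
  1+1 = 0 carry 1
  1+1+1 = 1 carry 1
  1+0+1 = 0 carry 1
  final carry 1

0b10101011110000110101010100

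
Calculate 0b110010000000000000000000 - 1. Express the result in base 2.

0b110001111111111111111111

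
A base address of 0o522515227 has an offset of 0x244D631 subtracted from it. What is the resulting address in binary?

0b11000001011100010001100110

0o522515227 = 0b101010010101001101010010111 in binary.
0x244D631 = 0b10010001001101011000110001 in binary.
Subtract column by column in base 2:
  1-1 → 0
  1-0 → 1
  1-0 → 1
  0-0 → 0
  1-1 → 0
  0-1 → 1 (borrow)
  0-0-1 → 1 (borrow)
  1-0-1 → 0
  0-0 → 0
  1-1 → 0
  0-1 → 1 (borrow)
  1-0-1 → 0
  1-1 → 0
  0-0 → 0
  0-1 → 1 (borrow)
  1-1-1 → 1 (borrow)
  0-0-1 → 1 (borrow)
  1-0-1 → 0
  0-1 → 1 (borrow)
  1-0-1 → 0
  0-0 → 0
  0-0 → 0
  1-1 → 0
  0-0 → 0
  1-0 → 1
  0-1 → 1 (borrow)
  1-0-1 → 0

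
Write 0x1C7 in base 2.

0b111000111

Expand each hex digit to 4 bits: 1=0001 C=1100 7=0111.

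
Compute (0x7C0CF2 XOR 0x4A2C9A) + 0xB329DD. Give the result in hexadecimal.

First 0x7C0CF2 XOR 0x4A2C9A = 0x362068.
Add column by column in base 16, right to left:
  8+D = 5 carry 1
  6+D+1 = 4 carry 1
  0+9+1 = A
  2+2 = 4
  6+3 = 9
  3+B = E

0xE94A45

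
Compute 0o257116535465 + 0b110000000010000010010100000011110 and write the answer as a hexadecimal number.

0o257116535465 = 0x5793ABB35 in hexadecimal.
0b110000000010000010010100000011110 = 0x18041281E in hexadecimal.
Add column by column in base 16, right to left:
  5+E = 3 carry 1
  3+1+1 = 5
  B+8 = 3 carry 1
  B+2+1 = E
  A+1 = B
  3+4 = 7
  9+0 = 9
  7+8 = F
  5+1 = 6

0x6F97BE353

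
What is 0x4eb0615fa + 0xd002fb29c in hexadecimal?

0x11eb35c896

Add column by column in base 16, right to left:
  a+c = 6 carry 1
  f+9+1 = 9 carry 1
  5+2+1 = 8
  1+b = c
  6+f = 5 carry 1
  0+2+1 = 3
  b+0 = b
  e+0 = e
  4+d = 1 carry 1
  final carry 1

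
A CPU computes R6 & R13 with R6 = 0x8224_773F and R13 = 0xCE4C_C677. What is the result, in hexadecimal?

AND each hex digit independently (no carries):
  8&C=8, 2&E=2, 2&4=0, 4&C=4, 7&C=4, 7&6=6, 3&7=3, F&7=7

0x82044637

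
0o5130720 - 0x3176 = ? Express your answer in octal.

0o5100132

0x3176 = 0o30566 in octal.
Subtract column by column in base 8:
  0-6 → 2 (borrow)
  2-6-1 → 3 (borrow)
  7-5-1 → 1
  0-0 → 0
  3-3 → 0
  1-0 → 1
  5-0 → 5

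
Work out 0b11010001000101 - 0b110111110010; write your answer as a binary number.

Subtract column by column in base 2:
  1-0 → 1
  0-1 → 1 (borrow)
  1-0-1 → 0
  0-0 → 0
  0-1 → 1 (borrow)
  0-1-1 → 0 (borrow)
  1-1-1 → 1 (borrow)
  0-1-1 → 0 (borrow)
  0-1-1 → 0 (borrow)
  0-0-1 → 1 (borrow)
  1-1-1 → 1 (borrow)
  0-1-1 → 0 (borrow)
  1-0-1 → 0
  1-0 → 1

0b10011001010011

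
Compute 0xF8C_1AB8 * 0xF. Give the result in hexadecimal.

0xE93590C8

Multiply each base-16 digit by 15, carrying:
  8×15 = 120 → write 8 carry 7
  B×15+7 = 172 → write C carry 10
  A×15+10 = 160 → write 0 carry 10
  1×15+10 = 25 → write 9 carry 1
  C×15+1 = 181 → write 5 carry 11
  8×15+11 = 131 → write 3 carry 8
  F×15+8 = 233 → write 9 carry 14
  remaining carry: E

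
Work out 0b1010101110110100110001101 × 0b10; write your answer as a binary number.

0b10101011101101001100011010

Multiply each base-2 digit by 2, carrying:
  1×2 = 2 → write 0 carry 1
  0×2+1 = 1 → write 1
  1×2 = 2 → write 0 carry 1
  1×2+1 = 3 → write 1 carry 1
  0×2+1 = 1 → write 1
  0×2 = 0 → write 0
  0×2 = 0 → write 0
  1×2 = 2 → write 0 carry 1
  1×2+1 = 3 → write 1 carry 1
  0×2+1 = 1 → write 1
  0×2 = 0 → write 0
  1×2 = 2 → write 0 carry 1
  0×2+1 = 1 → write 1
  1×2 = 2 → write 0 carry 1
  1×2+1 = 3 → write 1 carry 1
  0×2+1 = 1 → write 1
  1×2 = 2 → write 0 carry 1
  1×2+1 = 3 → write 1 carry 1
  1×2+1 = 3 → write 1 carry 1
  0×2+1 = 1 → write 1
  1×2 = 2 → write 0 carry 1
  0×2+1 = 1 → write 1
  1×2 = 2 → write 0 carry 1
  0×2+1 = 1 → write 1
  1×2 = 2 → write 0 carry 1
  remaining carry: 1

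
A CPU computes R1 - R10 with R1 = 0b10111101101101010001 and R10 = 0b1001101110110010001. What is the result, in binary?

0b1101111110111000000

Subtract column by column in base 2:
  1-1 → 0
  0-0 → 0
  0-0 → 0
  0-0 → 0
  1-1 → 0
  0-0 → 0
  1-0 → 1
  0-1 → 1 (borrow)
  1-1-1 → 1 (borrow)
  1-0-1 → 0
  0-1 → 1 (borrow)
  1-1-1 → 1 (borrow)
  1-1-1 → 1 (borrow)
  0-0-1 → 1 (borrow)
  1-1-1 → 1 (borrow)
  1-1-1 → 1 (borrow)
  1-0-1 → 0
  1-0 → 1
  0-1 → 1 (borrow)
  1-0-1 → 0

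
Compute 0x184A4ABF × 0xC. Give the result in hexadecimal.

0x1237B80F4

Multiply each base-16 digit by 12, carrying:
  F×12 = 180 → write 4 carry 11
  B×12+11 = 143 → write F carry 8
  A×12+8 = 128 → write 0 carry 8
  4×12+8 = 56 → write 8 carry 3
  A×12+3 = 123 → write B carry 7
  4×12+7 = 55 → write 7 carry 3
  8×12+3 = 99 → write 3 carry 6
  1×12+6 = 18 → write 2 carry 1
  remaining carry: 1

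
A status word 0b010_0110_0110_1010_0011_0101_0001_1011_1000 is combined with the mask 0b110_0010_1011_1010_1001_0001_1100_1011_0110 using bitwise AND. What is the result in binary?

AND bit by bit (1 only where both bits are 1):
  01001100110101000110101000110111000
& 11000101011101010010001110010110110
= 01000100010101000010001000010110000

0b01000100010101000010001000010110000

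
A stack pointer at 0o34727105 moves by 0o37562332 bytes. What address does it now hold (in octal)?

0o74511437

Add column by column in base 8, right to left:
  5+2 = 7
  0+3 = 3
  1+3 = 4
  7+2 = 1 carry 1
  2+6+1 = 1 carry 1
  7+5+1 = 5 carry 1
  4+7+1 = 4 carry 1
  3+3+1 = 7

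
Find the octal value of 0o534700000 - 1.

The trailing 5 digits are 0, so subtracting 1 borrows through: they become 7 and the next digit up decrements.

0o534677777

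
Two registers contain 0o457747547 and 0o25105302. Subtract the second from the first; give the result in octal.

0o432642245

Subtract column by column in base 8:
  7-2 → 5
  4-0 → 4
  5-3 → 2
  7-5 → 2
  4-0 → 4
  7-1 → 6
  7-5 → 2
  5-2 → 3
  4-0 → 4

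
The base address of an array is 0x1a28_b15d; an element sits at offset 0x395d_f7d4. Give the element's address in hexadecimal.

Add column by column in base 16, right to left:
  d+4 = 1 carry 1
  5+d+1 = 3 carry 1
  1+7+1 = 9
  b+f = a carry 1
  8+d+1 = 6 carry 1
  2+5+1 = 8
  a+9 = 3 carry 1
  1+3+1 = 5

0x5386a931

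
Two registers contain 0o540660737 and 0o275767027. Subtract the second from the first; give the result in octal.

0o242671710

Subtract column by column in base 8:
  7-7 → 0
  3-2 → 1
  7-0 → 7
  0-7 → 1 (borrow)
  6-6-1 → 7 (borrow)
  6-7-1 → 6 (borrow)
  0-5-1 → 2 (borrow)
  4-7-1 → 4 (borrow)
  5-2-1 → 2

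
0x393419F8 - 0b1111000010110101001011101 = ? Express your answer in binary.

0b110111010100101010111110011011

0x393419F8 = 0b111001001101000001100111111000 in binary.
Subtract column by column in base 2:
  0-1 → 1 (borrow)
  0-0-1 → 1 (borrow)
  0-1-1 → 0 (borrow)
  1-1-1 → 1 (borrow)
  1-1-1 → 1 (borrow)
  1-0-1 → 0
  1-1 → 0
  1-0 → 1
  1-0 → 1
  0-1 → 1 (borrow)
  0-0-1 → 1 (borrow)
  1-1-1 → 1 (borrow)
  1-0-1 → 0
  0-1 → 1 (borrow)
  0-1-1 → 0 (borrow)
  0-0-1 → 1 (borrow)
  0-1-1 → 0 (borrow)
  0-0-1 → 1 (borrow)
  1-0-1 → 0
  0-0 → 0
  1-0 → 1
  1-1 → 0
  0-1 → 1 (borrow)
  0-1-1 → 0 (borrow)
  1-1-1 → 1 (borrow)
  0-0-1 → 1 (borrow)
  0-0-1 → 1 (borrow)
  1-0-1 → 0
  1-0 → 1
  1-0 → 1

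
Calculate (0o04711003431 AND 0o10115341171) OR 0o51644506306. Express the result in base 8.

0o51755507337

0o04711003431 AND 0o10115341171 = 0o00111001031.
Then OR with 0o51644506306.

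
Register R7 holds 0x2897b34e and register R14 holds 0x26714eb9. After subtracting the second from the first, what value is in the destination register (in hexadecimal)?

0x2266495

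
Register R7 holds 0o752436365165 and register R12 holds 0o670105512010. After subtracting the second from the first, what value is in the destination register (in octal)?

0o62330653155

Subtract column by column in base 8:
  5-0 → 5
  6-1 → 5
  1-0 → 1
  5-2 → 3
  6-1 → 5
  3-5 → 6 (borrow)
  6-5-1 → 0
  3-0 → 3
  4-1 → 3
  2-0 → 2
  5-7 → 6 (borrow)
  7-6-1 → 0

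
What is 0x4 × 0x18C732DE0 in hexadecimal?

0x631CCB780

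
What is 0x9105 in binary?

Expand each hex digit to 4 bits: 9=1001 1=0001 0=0000 5=0101.

0b1001000100000101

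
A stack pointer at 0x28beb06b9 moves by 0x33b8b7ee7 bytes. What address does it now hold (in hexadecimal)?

0x5c77685a0

Add column by column in base 16, right to left:
  9+7 = 0 carry 1
  b+e+1 = a carry 1
  6+e+1 = 5 carry 1
  0+7+1 = 8
  b+b = 6 carry 1
  e+8+1 = 7 carry 1
  b+b+1 = 7 carry 1
  8+3+1 = c
  2+3 = 5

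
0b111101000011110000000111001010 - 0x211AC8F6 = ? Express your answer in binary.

0b11011111101000011100011010100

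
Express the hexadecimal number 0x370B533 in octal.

Expand each hex digit to 4 bits: 3=0011 7=0111 0=0000 B=1011 5=0101 3=0011 3=0011.
Group the bits in threes: 011 011 100 001 011 010 100 110 011 → 334132463.

0o334132463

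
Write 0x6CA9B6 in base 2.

0b11011001010100110110110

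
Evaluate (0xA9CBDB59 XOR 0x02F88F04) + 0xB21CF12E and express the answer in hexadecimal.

0x15D50458B

First 0xA9CBDB59 XOR 0x02F88F04 = 0xAB33545D.
Add column by column in base 16, right to left:
  D+E = B carry 1
  5+2+1 = 8
  4+1 = 5
  5+F = 4 carry 1
  3+C+1 = 0 carry 1
  3+1+1 = 5
  B+2 = D
  A+B = 5 carry 1
  final carry 1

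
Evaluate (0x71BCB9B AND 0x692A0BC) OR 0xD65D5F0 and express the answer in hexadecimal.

0xF77D5F8

0x71BCB9B AND 0x692A0BC = 0x6128098.
Then OR with 0xD65D5F0.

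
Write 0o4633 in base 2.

0b100110011011

Each octal digit is 3 bits: 4=100 6=110 3=011 3=011.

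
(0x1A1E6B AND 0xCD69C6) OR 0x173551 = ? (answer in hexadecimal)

0x1F3D53

0x1A1E6B AND 0xCD69C6 = 0x080842.
Then OR with 0x173551.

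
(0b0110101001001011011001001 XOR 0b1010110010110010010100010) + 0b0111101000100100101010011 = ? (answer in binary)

0b10100000100011101110111110

First 0b0110101001001011011001001 XOR 0b1010110010110010010100010 = 0b1100011011111001001101011.
Add column by column in base 2, right to left:
  1+1 = 0 carry 1
  1+1+1 = 1 carry 1
  0+0+1 = 1
  1+0 = 1
  0+1 = 1
  1+0 = 1
  1+1 = 0 carry 1
  0+0+1 = 1
  0+1 = 1
  1+0 = 1
  0+0 = 0
  0+1 = 1
  1+0 = 1
  1+0 = 1
  1+1 = 0 carry 1
  1+0+1 = 0 carry 1
  1+0+1 = 0 carry 1
  0+0+1 = 1
  1+1 = 0 carry 1
  1+0+1 = 0 carry 1
  0+1+1 = 0 carry 1
  0+1+1 = 0 carry 1
  0+1+1 = 0 carry 1
  1+1+1 = 1 carry 1
  1+0+1 = 0 carry 1
  final carry 1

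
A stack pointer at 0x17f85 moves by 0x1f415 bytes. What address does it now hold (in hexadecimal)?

0x3739a

Add column by column in base 16, right to left:
  5+5 = a
  8+1 = 9
  f+4 = 3 carry 1
  7+f+1 = 7 carry 1
  1+1+1 = 3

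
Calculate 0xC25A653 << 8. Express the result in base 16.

0xC25A65300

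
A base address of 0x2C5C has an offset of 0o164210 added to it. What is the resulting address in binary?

0b10001010011100100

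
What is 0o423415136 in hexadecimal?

0x44E1A5E

Each octal digit is 3 bits: 4=100 2=010 3=011 4=100 1=001 5=101 1=001 3=011 6=110.
Group the bits into nibbles: 0100 0100 1110 0001 1010 0101 1110 → 44E1A5E.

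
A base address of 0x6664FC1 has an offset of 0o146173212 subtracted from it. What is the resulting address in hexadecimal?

0x4CD5937

0o146173212 = 0x198F68A in hexadecimal.
Subtract column by column in base 16:
  1-A → 7 (borrow)
  C-8-1 → 3
  F-6 → 9
  4-F → 5 (borrow)
  6-8-1 → D (borrow)
  6-9-1 → C (borrow)
  6-1-1 → 4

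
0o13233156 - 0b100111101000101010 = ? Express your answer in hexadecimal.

0x2ABC44

0o13233156 = 0x2D366E in hexadecimal.
0b100111101000101010 = 0x27A2A in hexadecimal.
Subtract column by column in base 16:
  E-A → 4
  6-2 → 4
  6-A → C (borrow)
  3-7-1 → B (borrow)
  D-2-1 → A
  2-0 → 2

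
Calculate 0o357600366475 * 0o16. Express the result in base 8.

Multiply each base-8 digit by 14, carrying:
  5×14 = 70 → write 6 carry 8
  7×14+8 = 106 → write 2 carry 13
  4×14+13 = 69 → write 5 carry 8
  6×14+8 = 92 → write 4 carry 11
  6×14+11 = 95 → write 7 carry 11
  3×14+11 = 53 → write 5 carry 6
  0×14+6 = 6 → write 6
  0×14 = 0 → write 0
  6×14 = 84 → write 4 carry 10
  7×14+10 = 108 → write 4 carry 13
  5×14+13 = 83 → write 3 carry 10
  3×14+10 = 52 → write 4 carry 6
  remaining carry: 6

0o6434406574526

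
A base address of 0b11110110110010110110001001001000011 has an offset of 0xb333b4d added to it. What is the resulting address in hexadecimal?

0b11110110110010110110001001001000011 = 0x7b65b1243 in hexadecimal.
Add column by column in base 16, right to left:
  3+d = 0 carry 1
  4+4+1 = 9
  2+b = d
  1+3 = 4
  b+3 = e
  5+3 = 8
  6+b = 1 carry 1
  b+0+1 = c
  7+0 = 7

0x7c18e4d90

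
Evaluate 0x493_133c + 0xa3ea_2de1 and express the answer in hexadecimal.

Add column by column in base 16, right to left:
  c+1 = d
  3+e = 1 carry 1
  3+d+1 = 1 carry 1
  1+2+1 = 4
  3+a = d
  9+e = 7 carry 1
  4+3+1 = 8
  0+a = a

0xa87d411d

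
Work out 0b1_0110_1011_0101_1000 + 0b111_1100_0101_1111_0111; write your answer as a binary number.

Add column by column in base 2, right to left:
  0+1 = 1
  0+1 = 1
  0+1 = 1
  1+0 = 1
  1+1 = 0 carry 1
  0+1+1 = 0 carry 1
  1+1+1 = 1 carry 1
  0+1+1 = 0 carry 1
  1+1+1 = 1 carry 1
  1+0+1 = 0 carry 1
  0+1+1 = 0 carry 1
  1+0+1 = 0 carry 1
  0+0+1 = 1
  1+0 = 1
  1+1 = 0 carry 1
  0+1+1 = 0 carry 1
  1+1+1 = 1 carry 1
  0+1+1 = 0 carry 1
  0+1+1 = 0 carry 1
  final carry 1

0b10010011000101001111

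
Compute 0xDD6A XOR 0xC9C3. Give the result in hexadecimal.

0x14A9

XOR each hex digit independently (no carries):
  D^C=1, D^9=4, 6^C=A, A^3=9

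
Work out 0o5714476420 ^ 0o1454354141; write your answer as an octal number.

0o4340722561

XOR each oct digit independently (no carries):
  5^1=4, 7^4=3, 1^5=4, 4^4=0, 4^3=7, 7^5=2, 6^4=2, 4^1=5, 2^4=6, 0^1=1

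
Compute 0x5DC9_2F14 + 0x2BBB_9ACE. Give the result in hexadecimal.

0x8984C9E2

Add column by column in base 16, right to left:
  4+E = 2 carry 1
  1+C+1 = E
  F+A = 9 carry 1
  2+9+1 = C
  9+B = 4 carry 1
  C+B+1 = 8 carry 1
  D+B+1 = 9 carry 1
  5+2+1 = 8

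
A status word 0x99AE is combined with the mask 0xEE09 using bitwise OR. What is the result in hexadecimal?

0xFFAF

OR each hex digit independently (no carries):
  9|E=F, 9|E=F, A|0=A, E|9=F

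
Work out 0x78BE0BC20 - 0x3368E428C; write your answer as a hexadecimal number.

Subtract column by column in base 16:
  0-C → 4 (borrow)
  2-8-1 → 9 (borrow)
  C-2-1 → 9
  B-4 → 7
  0-E → 2 (borrow)
  E-8-1 → 5
  B-6 → 5
  8-3 → 5
  7-3 → 4

0x455527994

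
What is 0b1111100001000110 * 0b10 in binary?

Multiply each base-2 digit by 2, carrying:
  0×2 = 0 → write 0
  1×2 = 2 → write 0 carry 1
  1×2+1 = 3 → write 1 carry 1
  0×2+1 = 1 → write 1
  0×2 = 0 → write 0
  0×2 = 0 → write 0
  1×2 = 2 → write 0 carry 1
  0×2+1 = 1 → write 1
  0×2 = 0 → write 0
  0×2 = 0 → write 0
  0×2 = 0 → write 0
  1×2 = 2 → write 0 carry 1
  1×2+1 = 3 → write 1 carry 1
  1×2+1 = 3 → write 1 carry 1
  1×2+1 = 3 → write 1 carry 1
  1×2+1 = 3 → write 1 carry 1
  remaining carry: 1

0b11111000010001100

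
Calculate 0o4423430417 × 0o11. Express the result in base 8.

Multiply each base-8 digit by 9, carrying:
  7×9 = 63 → write 7 carry 7
  1×9+7 = 16 → write 0 carry 2
  4×9+2 = 38 → write 6 carry 4
  0×9+4 = 4 → write 4
  3×9 = 27 → write 3 carry 3
  4×9+3 = 39 → write 7 carry 4
  3×9+4 = 31 → write 7 carry 3
  2×9+3 = 21 → write 5 carry 2
  4×9+2 = 38 → write 6 carry 4
  4×9+4 = 40 → write 0 carry 5
  remaining carry: 5

0o50657734607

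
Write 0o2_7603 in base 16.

Each octal digit is 3 bits: 2=010 7=111 6=110 0=000 3=011.
Group the bits into nibbles: 0010 1111 1000 0011 → 2F83.

0x2F83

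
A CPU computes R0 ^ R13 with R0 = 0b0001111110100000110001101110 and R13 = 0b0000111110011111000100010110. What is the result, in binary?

XOR bit by bit (1 where the bits differ):
  0001111110100000110001101110
^ 0000111110011111000100010110
= 0001000000111111110101111000

0b0001000000111111110101111000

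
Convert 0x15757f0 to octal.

Expand each hex digit to 4 bits: 1=0001 5=0101 7=0111 5=0101 7=0111 f=1111 0=0000.
Group the bits in threes: 001 010 101 110 101 011 111 110 000 → 125653760.

0o125653760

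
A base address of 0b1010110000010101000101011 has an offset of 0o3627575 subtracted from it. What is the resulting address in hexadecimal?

0x148faae

0b1010110000010101000101011 = 0x1582a2b in hexadecimal.
0o3627575 = 0xf2f7d in hexadecimal.
Subtract column by column in base 16:
  b-d → e (borrow)
  2-7-1 → a (borrow)
  a-f-1 → a (borrow)
  2-2-1 → f (borrow)
  8-f-1 → 8 (borrow)
  5-0-1 → 4
  1-0 → 1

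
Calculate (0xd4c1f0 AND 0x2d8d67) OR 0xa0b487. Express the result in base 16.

0xa4b5e7

0xd4c1f0 AND 0x2d8d67 = 0x048160.
Then OR with 0xa0b487.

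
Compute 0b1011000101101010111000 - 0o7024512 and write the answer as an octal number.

0o4030556

0b1011000101101010111000 = 0o13055270 in octal.
Subtract column by column in base 8:
  0-2 → 6 (borrow)
  7-1-1 → 5
  2-5 → 5 (borrow)
  5-4-1 → 0
  5-2 → 3
  0-0 → 0
  3-7 → 4 (borrow)
  1-0-1 → 0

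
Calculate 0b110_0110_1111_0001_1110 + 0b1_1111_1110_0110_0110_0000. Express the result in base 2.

0b1001100101010101111110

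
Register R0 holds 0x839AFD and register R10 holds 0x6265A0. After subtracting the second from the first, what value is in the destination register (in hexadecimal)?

Subtract column by column in base 16:
  D-0 → D
  F-A → 5
  A-5 → 5
  9-6 → 3
  3-2 → 1
  8-6 → 2

0x21355D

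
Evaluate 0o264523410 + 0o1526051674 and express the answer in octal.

0o2012575304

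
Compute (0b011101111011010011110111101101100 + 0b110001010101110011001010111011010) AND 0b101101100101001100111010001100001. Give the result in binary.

Add column by column in base 2, right to left:
  0+0 = 0
  0+1 = 1
  1+0 = 1
  1+1 = 0 carry 1
  0+1+1 = 0 carry 1
  1+0+1 = 0 carry 1
  1+1+1 = 1 carry 1
  0+1+1 = 0 carry 1
  1+1+1 = 1 carry 1
  1+0+1 = 0 carry 1
  1+1+1 = 1 carry 1
  1+0+1 = 0 carry 1
  0+1+1 = 0 carry 1
  1+0+1 = 0 carry 1
  1+0+1 = 0 carry 1
  1+1+1 = 1 carry 1
  1+1+1 = 1 carry 1
  0+0+1 = 1
  0+0 = 0
  1+1 = 0 carry 1
  0+1+1 = 0 carry 1
  1+1+1 = 1 carry 1
  1+0+1 = 0 carry 1
  0+1+1 = 0 carry 1
  1+0+1 = 0 carry 1
  1+1+1 = 1 carry 1
  1+0+1 = 0 carry 1
  1+1+1 = 1 carry 1
  0+0+1 = 1
  1+0 = 1
  1+0 = 1
  1+1 = 0 carry 1
  0+1+1 = 0 carry 1
  final carry 1
Sum = 0b1001111010001000111000010101000110; now AND with 0b101101100101001100111010001100001:
  1001111010001000111000010101000110
& 0101101100101001100111010001100001
= 0001101000001000100000010001000000

0b1101000001000100000010001000000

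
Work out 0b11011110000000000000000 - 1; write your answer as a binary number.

0b11011101111111111111111

The trailing 16 digits are 0, so subtracting 1 borrows through: they become 1 and the next digit up decrements.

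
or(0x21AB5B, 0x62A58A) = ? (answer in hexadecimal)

0x63AFDB

OR each hex digit independently (no carries):
  2|6=6, 1|2=3, A|A=A, B|5=F, 5|8=D, B|A=B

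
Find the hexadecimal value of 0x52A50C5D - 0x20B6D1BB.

0x31EE3AA2

Subtract column by column in base 16:
  D-B → 2
  5-B → A (borrow)
  C-1-1 → A
  0-D → 3 (borrow)
  5-6-1 → E (borrow)
  A-B-1 → E (borrow)
  2-0-1 → 1
  5-2 → 3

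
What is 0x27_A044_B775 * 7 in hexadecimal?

0x11561E10433

Multiply each base-16 digit by 7, carrying:
  5×7 = 35 → write 3 carry 2
  7×7+2 = 51 → write 3 carry 3
  7×7+3 = 52 → write 4 carry 3
  B×7+3 = 80 → write 0 carry 5
  4×7+5 = 33 → write 1 carry 2
  4×7+2 = 30 → write E carry 1
  0×7+1 = 1 → write 1
  A×7 = 70 → write 6 carry 4
  7×7+4 = 53 → write 5 carry 3
  2×7+3 = 17 → write 1 carry 1
  remaining carry: 1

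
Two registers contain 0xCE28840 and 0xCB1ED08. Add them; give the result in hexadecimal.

Add column by column in base 16, right to left:
  0+8 = 8
  4+0 = 4
  8+D = 5 carry 1
  8+E+1 = 7 carry 1
  2+1+1 = 4
  E+B = 9 carry 1
  C+C+1 = 9 carry 1
  final carry 1

0x19947548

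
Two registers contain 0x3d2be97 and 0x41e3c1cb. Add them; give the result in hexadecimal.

Add column by column in base 16, right to left:
  7+b = 2 carry 1
  9+c+1 = 6 carry 1
  e+1+1 = 0 carry 1
  b+c+1 = 8 carry 1
  2+3+1 = 6
  d+e = b carry 1
  3+1+1 = 5
  0+4 = 4

0x45b68062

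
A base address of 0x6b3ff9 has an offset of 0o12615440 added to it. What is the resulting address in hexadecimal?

0x965b19

0o12615440 = 0x2b1b20 in hexadecimal.
Add column by column in base 16, right to left:
  9+0 = 9
  f+2 = 1 carry 1
  f+b+1 = b carry 1
  3+1+1 = 5
  b+b = 6 carry 1
  6+2+1 = 9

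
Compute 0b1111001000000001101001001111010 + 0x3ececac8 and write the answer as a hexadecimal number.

0xb7cf9d42

0b1111001000000001101001001111010 = 0x7900d27a in hexadecimal.
Add column by column in base 16, right to left:
  a+8 = 2 carry 1
  7+c+1 = 4 carry 1
  2+a+1 = d
  d+c = 9 carry 1
  0+e+1 = f
  0+c = c
  9+e = 7 carry 1
  7+3+1 = b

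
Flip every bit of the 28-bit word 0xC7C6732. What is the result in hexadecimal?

0x38398CD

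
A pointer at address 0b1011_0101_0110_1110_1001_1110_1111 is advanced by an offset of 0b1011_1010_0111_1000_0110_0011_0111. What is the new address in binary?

0b10110111111100111000000100110

Add column by column in base 2, right to left:
  1+1 = 0 carry 1
  1+1+1 = 1 carry 1
  1+1+1 = 1 carry 1
  1+0+1 = 0 carry 1
  0+1+1 = 0 carry 1
  1+1+1 = 1 carry 1
  1+0+1 = 0 carry 1
  1+0+1 = 0 carry 1
  1+0+1 = 0 carry 1
  0+1+1 = 0 carry 1
  0+1+1 = 0 carry 1
  1+0+1 = 0 carry 1
  0+0+1 = 1
  1+0 = 1
  1+0 = 1
  1+1 = 0 carry 1
  0+1+1 = 0 carry 1
  1+1+1 = 1 carry 1
  1+1+1 = 1 carry 1
  0+0+1 = 1
  1+0 = 1
  0+1 = 1
  1+0 = 1
  0+1 = 1
  1+1 = 0 carry 1
  1+1+1 = 1 carry 1
  0+0+1 = 1
  1+1 = 0 carry 1
  final carry 1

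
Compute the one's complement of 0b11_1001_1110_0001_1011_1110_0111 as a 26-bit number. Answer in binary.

0b00011000011110010000011000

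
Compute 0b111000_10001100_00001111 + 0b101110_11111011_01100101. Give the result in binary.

Add column by column in base 2, right to left:
  1+1 = 0 carry 1
  1+0+1 = 0 carry 1
  1+1+1 = 1 carry 1
  1+0+1 = 0 carry 1
  0+0+1 = 1
  0+1 = 1
  0+1 = 1
  0+0 = 0
  0+1 = 1
  0+1 = 1
  1+0 = 1
  1+1 = 0 carry 1
  0+1+1 = 0 carry 1
  0+1+1 = 0 carry 1
  0+1+1 = 0 carry 1
  1+1+1 = 1 carry 1
  0+0+1 = 1
  0+1 = 1
  0+1 = 1
  1+1 = 0 carry 1
  1+0+1 = 0 carry 1
  1+1+1 = 1 carry 1
  final carry 1

0b11001111000011101110100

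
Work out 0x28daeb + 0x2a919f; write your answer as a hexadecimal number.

Add column by column in base 16, right to left:
  b+f = a carry 1
  e+9+1 = 8 carry 1
  a+1+1 = c
  d+9 = 6 carry 1
  8+a+1 = 3 carry 1
  2+2+1 = 5

0x536c8a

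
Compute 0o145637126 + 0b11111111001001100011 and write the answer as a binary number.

0b1101001110011000010111001

0o145637126 = 0b1100101110011111001010110 in binary.
Add column by column in base 2, right to left:
  0+1 = 1
  1+1 = 0 carry 1
  1+0+1 = 0 carry 1
  0+0+1 = 1
  1+0 = 1
  0+1 = 1
  1+1 = 0 carry 1
  0+0+1 = 1
  0+0 = 0
  1+1 = 0 carry 1
  1+0+1 = 0 carry 1
  1+0+1 = 0 carry 1
  1+1+1 = 1 carry 1
  1+1+1 = 1 carry 1
  0+1+1 = 0 carry 1
  0+1+1 = 0 carry 1
  1+1+1 = 1 carry 1
  1+1+1 = 1 carry 1
  1+1+1 = 1 carry 1
  0+1+1 = 0 carry 1
  1+0+1 = 0 carry 1
  0+0+1 = 1
  0+0 = 0
  1+0 = 1
  1+0 = 1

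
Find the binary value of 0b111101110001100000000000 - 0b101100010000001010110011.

Subtract column by column in base 2:
  0-1 → 1 (borrow)
  0-1-1 → 0 (borrow)
  0-0-1 → 1 (borrow)
  0-0-1 → 1 (borrow)
  0-1-1 → 0 (borrow)
  0-1-1 → 0 (borrow)
  0-0-1 → 1 (borrow)
  0-1-1 → 0 (borrow)
  0-0-1 → 1 (borrow)
  0-1-1 → 0 (borrow)
  0-0-1 → 1 (borrow)
  1-0-1 → 0
  1-0 → 1
  0-0 → 0
  0-0 → 0
  0-0 → 0
  1-1 → 0
  1-0 → 1
  1-0 → 1
  0-0 → 0
  1-1 → 0
  1-1 → 0
  1-0 → 1
  1-1 → 0

0b10001100001010101001101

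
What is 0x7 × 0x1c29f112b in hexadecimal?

Multiply each base-16 digit by 7, carrying:
  b×7 = 77 → write d carry 4
  2×7+4 = 18 → write 2 carry 1
  1×7+1 = 8 → write 8
  1×7 = 7 → write 7
  f×7 = 105 → write 9 carry 6
  9×7+6 = 69 → write 5 carry 4
  2×7+4 = 18 → write 2 carry 1
  c×7+1 = 85 → write 5 carry 5
  1×7+5 = 12 → write c

0xc5259782d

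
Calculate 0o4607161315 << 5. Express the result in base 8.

0o230347054640

5 bits is not a whole number of base-8 digits; in binary: 100110000111001110001011001101 << 5 = 10011000011100111000101100110100000.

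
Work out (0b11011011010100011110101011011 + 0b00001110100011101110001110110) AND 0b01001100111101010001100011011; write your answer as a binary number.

Add column by column in base 2, right to left:
  1+0 = 1
  1+1 = 0 carry 1
  0+1+1 = 0 carry 1
  1+0+1 = 0 carry 1
  1+1+1 = 1 carry 1
  0+1+1 = 0 carry 1
  1+1+1 = 1 carry 1
  0+0+1 = 1
  1+0 = 1
  0+0 = 0
  1+1 = 0 carry 1
  1+1+1 = 1 carry 1
  1+1+1 = 1 carry 1
  1+0+1 = 0 carry 1
  0+1+1 = 0 carry 1
  0+1+1 = 0 carry 1
  0+1+1 = 0 carry 1
  1+0+1 = 0 carry 1
  0+0+1 = 1
  1+0 = 1
  0+1 = 1
  1+0 = 1
  1+1 = 0 carry 1
  0+1+1 = 0 carry 1
  1+1+1 = 1 carry 1
  1+0+1 = 0 carry 1
  0+0+1 = 1
  1+0 = 1
  1+0 = 1
Sum = 0b11101001111000001100111010001; now AND with 0b01001100111101010001100011011:
  11101001111000001100111010001
& 01001100111101010001100011011
= 01001000111000000000100010001

0b1001000111000000000100010001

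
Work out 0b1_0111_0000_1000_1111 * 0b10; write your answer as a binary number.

0b101110000100011110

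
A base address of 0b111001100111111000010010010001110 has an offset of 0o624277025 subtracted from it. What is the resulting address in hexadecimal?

0x1C6AAA679

0b111001100111111000010010010001110 = 0x1CCFC248E in hexadecimal.
0o624277025 = 0x6517E15 in hexadecimal.
Subtract column by column in base 16:
  E-5 → 9
  8-1 → 7
  4-E → 6 (borrow)
  2-7-1 → A (borrow)
  C-1-1 → A
  F-5 → A
  C-6 → 6
  C-0 → C
  1-0 → 1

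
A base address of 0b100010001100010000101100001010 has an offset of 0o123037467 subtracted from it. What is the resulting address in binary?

0o123037467 = 0b1010011000011111100110111 in binary.
Subtract column by column in base 2:
  0-1 → 1 (borrow)
  1-1-1 → 1 (borrow)
  0-1-1 → 0 (borrow)
  1-0-1 → 0
  0-1 → 1 (borrow)
  0-1-1 → 0 (borrow)
  0-0-1 → 1 (borrow)
  0-0-1 → 1 (borrow)
  1-1-1 → 1 (borrow)
  1-1-1 → 1 (borrow)
  0-1-1 → 0 (borrow)
  1-1-1 → 1 (borrow)
  0-1-1 → 0 (borrow)
  0-1-1 → 0 (borrow)
  0-0-1 → 1 (borrow)
  0-0-1 → 1 (borrow)
  1-0-1 → 0
  0-0 → 0
  0-1 → 1 (borrow)
  0-1-1 → 0 (borrow)
  1-0-1 → 0
  1-0 → 1
  0-1 → 1 (borrow)
  0-0-1 → 1 (borrow)
  0-1-1 → 0 (borrow)
  1-0-1 → 0
  0-0 → 0
  0-0 → 0
  0-0 → 0
  1-0 → 1

0b100000111001001100101111010011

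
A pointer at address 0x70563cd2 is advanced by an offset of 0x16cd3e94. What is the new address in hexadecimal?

Add column by column in base 16, right to left:
  2+4 = 6
  d+9 = 6 carry 1
  c+e+1 = b carry 1
  3+3+1 = 7
  6+d = 3 carry 1
  5+c+1 = 2 carry 1
  0+6+1 = 7
  7+1 = 8

0x87237b66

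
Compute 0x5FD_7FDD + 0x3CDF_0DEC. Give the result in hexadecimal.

0x42DC8DC9

Add column by column in base 16, right to left:
  D+C = 9 carry 1
  D+E+1 = C carry 1
  F+D+1 = D carry 1
  7+0+1 = 8
  D+F = C carry 1
  F+D+1 = D carry 1
  5+C+1 = 2 carry 1
  0+3+1 = 4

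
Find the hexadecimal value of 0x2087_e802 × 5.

Multiply each base-16 digit by 5, carrying:
  2×5 = 10 → write a
  0×5 = 0 → write 0
  8×5 = 40 → write 8 carry 2
  e×5+2 = 72 → write 8 carry 4
  7×5+4 = 39 → write 7 carry 2
  8×5+2 = 42 → write a carry 2
  0×5+2 = 2 → write 2
  2×5 = 10 → write a

0xa2a7880a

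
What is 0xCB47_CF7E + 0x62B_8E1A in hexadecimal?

Add column by column in base 16, right to left:
  E+A = 8 carry 1
  7+1+1 = 9
  F+E = D carry 1
  C+8+1 = 5 carry 1
  7+B+1 = 3 carry 1
  4+2+1 = 7
  B+6 = 1 carry 1
  C+0+1 = D

0xD1735D98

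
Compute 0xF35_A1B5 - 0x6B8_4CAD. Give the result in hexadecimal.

Subtract column by column in base 16:
  5-D → 8 (borrow)
  B-A-1 → 0
  1-C → 5 (borrow)
  A-4-1 → 5
  5-8 → D (borrow)
  3-B-1 → 7 (borrow)
  F-6-1 → 8

0x87D5508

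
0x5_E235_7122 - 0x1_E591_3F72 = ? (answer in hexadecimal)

Subtract column by column in base 16:
  2-2 → 0
  2-7 → B (borrow)
  1-F-1 → 1 (borrow)
  7-3-1 → 3
  5-1 → 4
  3-9 → A (borrow)
  2-5-1 → C (borrow)
  E-E-1 → F (borrow)
  5-1-1 → 3

0x3FCA431B0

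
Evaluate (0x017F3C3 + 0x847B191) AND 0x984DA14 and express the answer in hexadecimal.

0x8048014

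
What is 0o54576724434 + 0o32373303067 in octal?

0o107172227523

Add column by column in base 8, right to left:
  4+7 = 3 carry 1
  3+6+1 = 2 carry 1
  4+0+1 = 5
  4+3 = 7
  2+0 = 2
  7+3 = 2 carry 1
  6+3+1 = 2 carry 1
  7+7+1 = 7 carry 1
  5+3+1 = 1 carry 1
  4+2+1 = 7
  5+3 = 0 carry 1
  final carry 1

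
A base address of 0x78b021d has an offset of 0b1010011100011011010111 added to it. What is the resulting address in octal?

0o755144364

0x78b021d = 0o742601035 in octal.
0b1010011100011011010111 = 0o12343327 in octal.
Add column by column in base 8, right to left:
  5+7 = 4 carry 1
  3+2+1 = 6
  0+3 = 3
  1+3 = 4
  0+4 = 4
  6+3 = 1 carry 1
  2+2+1 = 5
  4+1 = 5
  7+0 = 7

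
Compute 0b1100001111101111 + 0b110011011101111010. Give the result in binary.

Add column by column in base 2, right to left:
  1+0 = 1
  1+1 = 0 carry 1
  1+0+1 = 0 carry 1
  1+1+1 = 1 carry 1
  0+1+1 = 0 carry 1
  1+1+1 = 1 carry 1
  1+1+1 = 1 carry 1
  1+0+1 = 0 carry 1
  1+1+1 = 1 carry 1
  1+1+1 = 1 carry 1
  0+1+1 = 0 carry 1
  0+0+1 = 1
  0+1 = 1
  0+1 = 1
  1+0 = 1
  1+0 = 1
  0+1 = 1
  0+1 = 1

0b111111101101101001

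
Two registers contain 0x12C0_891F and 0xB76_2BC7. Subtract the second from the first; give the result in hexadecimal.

Subtract column by column in base 16:
  F-7 → 8
  1-C → 5 (borrow)
  9-B-1 → D (borrow)
  8-2-1 → 5
  0-6 → A (borrow)
  C-7-1 → 4
  2-B → 7 (borrow)
  1-0-1 → 0

0x74A5D58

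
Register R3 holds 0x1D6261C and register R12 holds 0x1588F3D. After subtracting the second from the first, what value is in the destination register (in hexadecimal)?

0x7D96DF

Subtract column by column in base 16:
  C-D → F (borrow)
  1-3-1 → D (borrow)
  6-F-1 → 6 (borrow)
  2-8-1 → 9 (borrow)
  6-8-1 → D (borrow)
  D-5-1 → 7
  1-1 → 0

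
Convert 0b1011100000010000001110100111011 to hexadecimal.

Group the bits into nibbles: 0101 1100 0000 1000 0001 1101 0011 1011 → 5C081D3B.

0x5C081D3B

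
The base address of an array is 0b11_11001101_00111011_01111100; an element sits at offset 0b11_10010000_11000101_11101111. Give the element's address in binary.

0b111010111100000000101101011

Add column by column in base 2, right to left:
  0+1 = 1
  0+1 = 1
  1+1 = 0 carry 1
  1+1+1 = 1 carry 1
  1+0+1 = 0 carry 1
  1+1+1 = 1 carry 1
  1+1+1 = 1 carry 1
  0+1+1 = 0 carry 1
  1+1+1 = 1 carry 1
  1+0+1 = 0 carry 1
  0+1+1 = 0 carry 1
  1+0+1 = 0 carry 1
  1+0+1 = 0 carry 1
  1+0+1 = 0 carry 1
  0+1+1 = 0 carry 1
  0+1+1 = 0 carry 1
  1+0+1 = 0 carry 1
  0+0+1 = 1
  1+0 = 1
  1+0 = 1
  0+1 = 1
  0+0 = 0
  1+0 = 1
  1+1 = 0 carry 1
  1+1+1 = 1 carry 1
  1+1+1 = 1 carry 1
  final carry 1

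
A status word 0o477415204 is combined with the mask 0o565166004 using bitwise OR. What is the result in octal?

OR each oct digit independently (no carries):
  4|5=5, 7|6=7, 7|5=7, 4|1=5, 1|6=7, 5|6=7, 2|0=2, 0|0=0, 4|4=4

0o577577204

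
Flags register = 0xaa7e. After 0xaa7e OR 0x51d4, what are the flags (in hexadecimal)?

0xfbfe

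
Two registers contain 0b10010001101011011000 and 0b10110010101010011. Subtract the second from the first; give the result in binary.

0b1111011010110000101

Subtract column by column in base 2:
  0-1 → 1 (borrow)
  0-1-1 → 0 (borrow)
  0-0-1 → 1 (borrow)
  1-0-1 → 0
  1-1 → 0
  0-0 → 0
  1-1 → 0
  1-0 → 1
  0-1 → 1 (borrow)
  1-0-1 → 0
  0-1 → 1 (borrow)
  1-0-1 → 0
  1-0 → 1
  0-1 → 1 (borrow)
  0-1-1 → 0 (borrow)
  0-0-1 → 1 (borrow)
  1-1-1 → 1 (borrow)
  0-0-1 → 1 (borrow)
  0-0-1 → 1 (borrow)
  1-0-1 → 0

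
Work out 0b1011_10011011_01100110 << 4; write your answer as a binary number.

0b101110011011011001100000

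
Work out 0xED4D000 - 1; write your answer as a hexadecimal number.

The trailing 3 digits are 0, so subtracting 1 borrows through: they become F and the next digit up decrements.

0xED4CFFF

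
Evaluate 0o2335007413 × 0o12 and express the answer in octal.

0o30242113156

Multiply each base-8 digit by 10, carrying:
  3×10 = 30 → write 6 carry 3
  1×10+3 = 13 → write 5 carry 1
  4×10+1 = 41 → write 1 carry 5
  7×10+5 = 75 → write 3 carry 9
  0×10+9 = 9 → write 1 carry 1
  0×10+1 = 1 → write 1
  5×10 = 50 → write 2 carry 6
  3×10+6 = 36 → write 4 carry 4
  3×10+4 = 34 → write 2 carry 4
  2×10+4 = 24 → write 0 carry 3
  remaining carry: 3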